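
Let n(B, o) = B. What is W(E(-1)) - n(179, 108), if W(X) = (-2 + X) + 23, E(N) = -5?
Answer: -163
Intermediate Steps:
W(X) = 21 + X
W(E(-1)) - n(179, 108) = (21 - 5) - 1*179 = 16 - 179 = -163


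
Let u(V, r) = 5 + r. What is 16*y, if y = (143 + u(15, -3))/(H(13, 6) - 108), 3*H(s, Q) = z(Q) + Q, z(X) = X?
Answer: -290/13 ≈ -22.308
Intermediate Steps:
H(s, Q) = 2*Q/3 (H(s, Q) = (Q + Q)/3 = (2*Q)/3 = 2*Q/3)
y = -145/104 (y = (143 + (5 - 3))/((2/3)*6 - 108) = (143 + 2)/(4 - 108) = 145/(-104) = 145*(-1/104) = -145/104 ≈ -1.3942)
16*y = 16*(-145/104) = -290/13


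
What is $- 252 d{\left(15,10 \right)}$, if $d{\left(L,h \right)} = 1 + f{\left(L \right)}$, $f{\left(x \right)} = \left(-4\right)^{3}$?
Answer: $15876$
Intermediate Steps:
$f{\left(x \right)} = -64$
$d{\left(L,h \right)} = -63$ ($d{\left(L,h \right)} = 1 - 64 = -63$)
$- 252 d{\left(15,10 \right)} = \left(-252\right) \left(-63\right) = 15876$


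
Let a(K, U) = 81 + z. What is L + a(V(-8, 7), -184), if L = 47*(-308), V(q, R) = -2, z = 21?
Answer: -14374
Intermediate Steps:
a(K, U) = 102 (a(K, U) = 81 + 21 = 102)
L = -14476
L + a(V(-8, 7), -184) = -14476 + 102 = -14374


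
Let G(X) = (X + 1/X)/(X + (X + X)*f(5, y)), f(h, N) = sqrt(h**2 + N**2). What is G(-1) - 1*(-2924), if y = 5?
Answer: 581874/199 + 20*sqrt(2)/199 ≈ 2924.1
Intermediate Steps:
f(h, N) = sqrt(N**2 + h**2)
G(X) = (X + 1/X)/(X + 10*X*sqrt(2)) (G(X) = (X + 1/X)/(X + (X + X)*sqrt(5**2 + 5**2)) = (X + 1/X)/(X + (2*X)*sqrt(25 + 25)) = (X + 1/X)/(X + (2*X)*sqrt(50)) = (X + 1/X)/(X + (2*X)*(5*sqrt(2))) = (X + 1/X)/(X + 10*X*sqrt(2)))
G(-1) - 1*(-2924) = (1 + (-1)**2)/((-1)**2*(1 + 10*sqrt(2))) - 1*(-2924) = 1*(1 + 1)/(1 + 10*sqrt(2)) + 2924 = 1*2/(1 + 10*sqrt(2)) + 2924 = 2/(1 + 10*sqrt(2)) + 2924 = 2924 + 2/(1 + 10*sqrt(2))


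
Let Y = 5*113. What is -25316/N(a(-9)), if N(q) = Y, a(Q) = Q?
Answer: -25316/565 ≈ -44.807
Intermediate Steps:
Y = 565
N(q) = 565
-25316/N(a(-9)) = -25316/565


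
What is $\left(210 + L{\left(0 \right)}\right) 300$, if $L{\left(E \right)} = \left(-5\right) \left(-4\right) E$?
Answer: $63000$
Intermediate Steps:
$L{\left(E \right)} = 20 E$
$\left(210 + L{\left(0 \right)}\right) 300 = \left(210 + 20 \cdot 0\right) 300 = \left(210 + 0\right) 300 = 210 \cdot 300 = 63000$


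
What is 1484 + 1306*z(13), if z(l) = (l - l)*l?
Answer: 1484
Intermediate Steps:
z(l) = 0 (z(l) = 0*l = 0)
1484 + 1306*z(13) = 1484 + 1306*0 = 1484 + 0 = 1484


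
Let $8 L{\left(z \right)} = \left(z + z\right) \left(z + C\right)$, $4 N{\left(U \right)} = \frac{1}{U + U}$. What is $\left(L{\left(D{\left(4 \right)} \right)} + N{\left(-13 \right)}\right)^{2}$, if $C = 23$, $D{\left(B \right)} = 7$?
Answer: $\frac{29800681}{10816} \approx 2755.2$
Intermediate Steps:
$N{\left(U \right)} = \frac{1}{8 U}$ ($N{\left(U \right)} = \frac{1}{4 \left(U + U\right)} = \frac{1}{4 \cdot 2 U} = \frac{\frac{1}{2} \frac{1}{U}}{4} = \frac{1}{8 U}$)
$L{\left(z \right)} = \frac{z \left(23 + z\right)}{4}$ ($L{\left(z \right)} = \frac{\left(z + z\right) \left(z + 23\right)}{8} = \frac{2 z \left(23 + z\right)}{8} = \frac{z \left(23 + z\right)}{4}$)
$\left(L{\left(D{\left(4 \right)} \right)} + N{\left(-13 \right)}\right)^{2} = \left(\frac{1}{4} \cdot 7 \left(23 + 7\right) + \frac{1}{8 \left(-13\right)}\right)^{2} = \left(\frac{1}{4} \cdot 7 \cdot 30 + \frac{1}{8} \left(- \frac{1}{13}\right)\right)^{2} = \left(\frac{105}{2} - \frac{1}{104}\right)^{2} = \left(\frac{5459}{104}\right)^{2} = \frac{29800681}{10816}$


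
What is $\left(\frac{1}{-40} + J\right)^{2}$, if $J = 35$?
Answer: $\frac{1957201}{1600} \approx 1223.3$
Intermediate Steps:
$\left(\frac{1}{-40} + J\right)^{2} = \left(\frac{1}{-40} + 35\right)^{2} = \left(- \frac{1}{40} + 35\right)^{2} = \left(\frac{1399}{40}\right)^{2} = \frac{1957201}{1600}$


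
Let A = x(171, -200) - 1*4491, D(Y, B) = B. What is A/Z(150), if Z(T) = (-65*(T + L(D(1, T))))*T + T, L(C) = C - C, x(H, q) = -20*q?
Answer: 491/1462350 ≈ 0.00033576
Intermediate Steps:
L(C) = 0
Z(T) = T - 65*T² (Z(T) = (-65*(T + 0))*T + T = (-65*T)*T + T = -65*T² + T = T - 65*T²)
A = -491 (A = -20*(-200) - 1*4491 = 4000 - 4491 = -491)
A/Z(150) = -491*1/(150*(1 - 65*150)) = -491*1/(150*(1 - 9750)) = -491/(150*(-9749)) = -491/(-1462350) = -491*(-1/1462350) = 491/1462350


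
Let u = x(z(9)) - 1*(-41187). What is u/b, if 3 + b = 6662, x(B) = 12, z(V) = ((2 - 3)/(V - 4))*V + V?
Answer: 41199/6659 ≈ 6.1870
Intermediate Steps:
z(V) = V - V/(-4 + V) (z(V) = (-1/(-4 + V))*V + V = -V/(-4 + V) + V = V - V/(-4 + V))
b = 6659 (b = -3 + 6662 = 6659)
u = 41199 (u = 12 - 1*(-41187) = 12 + 41187 = 41199)
u/b = 41199/6659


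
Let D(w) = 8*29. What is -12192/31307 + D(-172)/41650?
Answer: -250266788/651968275 ≈ -0.38386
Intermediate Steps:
D(w) = 232
-12192/31307 + D(-172)/41650 = -12192/31307 + 232/41650 = -12192*1/31307 + 232*(1/41650) = -12192/31307 + 116/20825 = -250266788/651968275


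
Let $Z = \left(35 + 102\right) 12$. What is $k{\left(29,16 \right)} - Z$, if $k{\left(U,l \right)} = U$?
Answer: $-1615$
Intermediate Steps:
$Z = 1644$ ($Z = 137 \cdot 12 = 1644$)
$k{\left(29,16 \right)} - Z = 29 - 1644 = -1615$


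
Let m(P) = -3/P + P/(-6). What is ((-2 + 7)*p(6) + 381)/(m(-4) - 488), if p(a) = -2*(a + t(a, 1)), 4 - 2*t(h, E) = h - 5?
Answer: -3672/5839 ≈ -0.62887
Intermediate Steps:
t(h, E) = 9/2 - h/2 (t(h, E) = 2 - (h - 5)/2 = 2 - (-5 + h)/2 = 2 + (5/2 - h/2) = 9/2 - h/2)
p(a) = -9 - a (p(a) = -2*(a + (9/2 - a/2)) = -2*(9/2 + a/2) = -9 - a)
m(P) = -3/P - P/6 (m(P) = -3/P + P*(-1/6) = -3/P - P/6)
((-2 + 7)*p(6) + 381)/(m(-4) - 488) = ((-2 + 7)*(-9 - 1*6) + 381)/((-3/(-4) - 1/6*(-4)) - 488) = (5*(-9 - 6) + 381)/((-3*(-1/4) + 2/3) - 488) = (5*(-15) + 381)/((3/4 + 2/3) - 488) = (-75 + 381)/(17/12 - 488) = 306/(-5839/12) = 306*(-12/5839) = -3672/5839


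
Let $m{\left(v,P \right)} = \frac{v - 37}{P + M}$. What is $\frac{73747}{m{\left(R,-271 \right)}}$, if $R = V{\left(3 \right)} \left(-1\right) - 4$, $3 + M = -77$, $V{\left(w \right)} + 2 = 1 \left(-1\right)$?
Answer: $\frac{25885197}{38} \approx 6.8119 \cdot 10^{5}$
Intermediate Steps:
$V{\left(w \right)} = -3$ ($V{\left(w \right)} = -2 + 1 \left(-1\right) = -2 - 1 = -3$)
$M = -80$ ($M = -3 - 77 = -80$)
$R = -1$ ($R = \left(-3\right) \left(-1\right) - 4 = 3 - 4 = -1$)
$m{\left(v,P \right)} = \frac{-37 + v}{-80 + P}$ ($m{\left(v,P \right)} = \frac{v - 37}{P - 80} = \frac{-37 + v}{-80 + P}$)
$\frac{73747}{m{\left(R,-271 \right)}} = \frac{73747}{\frac{1}{-80 - 271} \left(-37 - 1\right)} = \frac{73747}{\frac{1}{-351} \left(-38\right)} = \frac{73747}{\left(- \frac{1}{351}\right) \left(-38\right)} = \frac{73747}{\frac{38}{351}} = 73747 \cdot \frac{351}{38} = \frac{25885197}{38}$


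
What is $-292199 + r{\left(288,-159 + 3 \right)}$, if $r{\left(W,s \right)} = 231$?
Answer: $-291968$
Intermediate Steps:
$-292199 + r{\left(288,-159 + 3 \right)} = -292199 + 231 = -291968$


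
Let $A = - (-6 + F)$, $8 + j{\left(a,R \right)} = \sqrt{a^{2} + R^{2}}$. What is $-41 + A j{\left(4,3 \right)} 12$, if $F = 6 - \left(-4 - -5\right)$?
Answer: $-77$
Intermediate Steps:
$F = 5$ ($F = 6 - \left(-4 + 5\right) = 6 - 1 = 5$)
$j{\left(a,R \right)} = -8 + \sqrt{R^{2} + a^{2}}$ ($j{\left(a,R \right)} = -8 + \sqrt{a^{2} + R^{2}} = -8 + \sqrt{R^{2} + a^{2}}$)
$A = 1$ ($A = - (-6 + 5) = \left(-1\right) \left(-1\right) = 1$)
$-41 + A j{\left(4,3 \right)} 12 = -41 + 1 \left(-8 + \sqrt{3^{2} + 4^{2}}\right) 12 = -41 + 1 \left(-8 + \sqrt{9 + 16}\right) 12 = -41 + 1 \left(-8 + \sqrt{25}\right) 12 = -41 + 1 \left(-8 + 5\right) 12 = -41 + 1 \left(\left(-3\right) 12\right) = -41 + 1 \left(-36\right) = -41 - 36 = -77$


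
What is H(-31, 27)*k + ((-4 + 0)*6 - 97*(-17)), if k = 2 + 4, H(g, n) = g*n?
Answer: -3397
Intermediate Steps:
k = 6
H(-31, 27)*k + ((-4 + 0)*6 - 97*(-17)) = -31*27*6 + ((-4 + 0)*6 - 97*(-17)) = -837*6 + (-4*6 + 1649) = -5022 + (-24 + 1649) = -5022 + 1625 = -3397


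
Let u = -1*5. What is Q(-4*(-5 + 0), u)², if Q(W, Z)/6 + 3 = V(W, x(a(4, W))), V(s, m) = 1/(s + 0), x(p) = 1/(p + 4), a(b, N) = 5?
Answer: 31329/100 ≈ 313.29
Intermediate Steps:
x(p) = 1/(4 + p)
V(s, m) = 1/s
u = -5
Q(W, Z) = -18 + 6/W
Q(-4*(-5 + 0), u)² = (-18 + 6/((-4*(-5 + 0))))² = (-18 + 6/((-4*(-5))))² = (-18 + 6/20)² = (-18 + 6*(1/20))² = (-18 + 3/10)² = (-177/10)² = 31329/100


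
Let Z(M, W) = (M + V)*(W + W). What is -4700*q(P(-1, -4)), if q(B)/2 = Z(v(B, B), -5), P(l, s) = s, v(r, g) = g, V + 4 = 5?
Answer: -282000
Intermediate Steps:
V = 1 (V = -4 + 5 = 1)
Z(M, W) = 2*W*(1 + M) (Z(M, W) = (M + 1)*(W + W) = (1 + M)*(2*W) = 2*W*(1 + M))
q(B) = -20 - 20*B (q(B) = 2*(2*(-5)*(1 + B)) = 2*(-10 - 10*B) = -20 - 20*B)
-4700*q(P(-1, -4)) = -4700*(-20 - 20*(-4)) = -4700*(-20 + 80) = -4700*60 = -282000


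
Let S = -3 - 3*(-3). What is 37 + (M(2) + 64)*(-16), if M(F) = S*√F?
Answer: -987 - 96*√2 ≈ -1122.8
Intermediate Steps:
S = 6 (S = -3 + 9 = 6)
M(F) = 6*√F
37 + (M(2) + 64)*(-16) = 37 + (6*√2 + 64)*(-16) = 37 + (64 + 6*√2)*(-16) = 37 + (-1024 - 96*√2) = -987 - 96*√2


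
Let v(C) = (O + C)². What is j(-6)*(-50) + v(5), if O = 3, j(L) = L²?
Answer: -1736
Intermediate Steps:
v(C) = (3 + C)²
j(-6)*(-50) + v(5) = (-6)²*(-50) + (3 + 5)² = 36*(-50) + 8² = -1800 + 64 = -1736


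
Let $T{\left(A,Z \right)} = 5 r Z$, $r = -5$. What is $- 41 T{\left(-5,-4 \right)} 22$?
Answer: $-90200$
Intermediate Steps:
$T{\left(A,Z \right)} = - 25 Z$ ($T{\left(A,Z \right)} = 5 \left(-5\right) Z = - 25 Z$)
$- 41 T{\left(-5,-4 \right)} 22 = - 41 \left(\left(-25\right) \left(-4\right)\right) 22 = \left(-41\right) 100 \cdot 22 = \left(-4100\right) 22 = -90200$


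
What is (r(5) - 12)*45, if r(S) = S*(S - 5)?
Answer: -540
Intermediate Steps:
r(S) = S*(-5 + S)
(r(5) - 12)*45 = (5*(-5 + 5) - 12)*45 = (5*0 - 12)*45 = (0 - 12)*45 = -12*45 = -540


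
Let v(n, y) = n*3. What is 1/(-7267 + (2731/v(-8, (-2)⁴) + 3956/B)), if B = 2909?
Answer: -69816/515202407 ≈ -0.00013551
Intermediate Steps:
v(n, y) = 3*n
1/(-7267 + (2731/v(-8, (-2)⁴) + 3956/B)) = 1/(-7267 + (2731/((3*(-8))) + 3956/2909)) = 1/(-7267 + (2731/(-24) + 3956*(1/2909))) = 1/(-7267 + (2731*(-1/24) + 3956/2909)) = 1/(-7267 + (-2731/24 + 3956/2909)) = 1/(-7267 - 7849535/69816) = 1/(-515202407/69816) = -69816/515202407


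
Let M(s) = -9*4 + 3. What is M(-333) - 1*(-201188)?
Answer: 201155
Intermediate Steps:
M(s) = -33 (M(s) = -36 + 3 = -33)
M(-333) - 1*(-201188) = -33 - 1*(-201188) = -33 + 201188 = 201155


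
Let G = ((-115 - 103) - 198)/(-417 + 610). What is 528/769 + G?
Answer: -218000/148417 ≈ -1.4688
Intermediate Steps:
G = -416/193 (G = (-218 - 198)/193 = -416*1/193 = -416/193 ≈ -2.1554)
528/769 + G = 528/769 - 416/193 = -218000/148417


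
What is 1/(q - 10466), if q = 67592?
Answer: 1/57126 ≈ 1.7505e-5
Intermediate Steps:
1/(q - 10466) = 1/(67592 - 10466) = 1/57126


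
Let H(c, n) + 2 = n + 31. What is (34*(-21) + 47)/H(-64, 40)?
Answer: -29/3 ≈ -9.6667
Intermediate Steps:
H(c, n) = 29 + n (H(c, n) = -2 + (n + 31) = -2 + (31 + n) = 29 + n)
(34*(-21) + 47)/H(-64, 40) = (34*(-21) + 47)/(29 + 40) = (-714 + 47)/69 = -667*1/69 = -29/3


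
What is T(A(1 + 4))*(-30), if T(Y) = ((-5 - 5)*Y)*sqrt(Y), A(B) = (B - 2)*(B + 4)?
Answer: 24300*sqrt(3) ≈ 42089.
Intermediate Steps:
A(B) = (-2 + B)*(4 + B)
T(Y) = -10*Y**(3/2) (T(Y) = (-10*Y)*sqrt(Y) = -10*Y**(3/2))
T(A(1 + 4))*(-30) = -10*(-8 + (1 + 4)**2 + 2*(1 + 4))**(3/2)*(-30) = -10*(-8 + 5**2 + 2*5)**(3/2)*(-30) = -10*(-8 + 25 + 10)**(3/2)*(-30) = -810*sqrt(3)*(-30) = 24300*sqrt(3)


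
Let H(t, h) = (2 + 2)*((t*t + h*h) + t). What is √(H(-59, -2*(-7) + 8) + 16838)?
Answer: √32462 ≈ 180.17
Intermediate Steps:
H(t, h) = 4*t + 4*h² + 4*t² (H(t, h) = 4*((t² + h²) + t) = 4*((h² + t²) + t) = 4*(t + h² + t²) = 4*t + 4*h² + 4*t²)
√(H(-59, -2*(-7) + 8) + 16838) = √((4*(-59) + 4*(-2*(-7) + 8)² + 4*(-59)²) + 16838) = √((-236 + 4*(14 + 8)² + 4*3481) + 16838) = √((-236 + 4*22² + 13924) + 16838) = √((-236 + 4*484 + 13924) + 16838) = √((-236 + 1936 + 13924) + 16838) = √(15624 + 16838) = √32462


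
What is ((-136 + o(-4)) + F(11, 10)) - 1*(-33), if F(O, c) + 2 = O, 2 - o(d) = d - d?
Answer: -92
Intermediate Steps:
o(d) = 2 (o(d) = 2 - (d - d) = 2 - 1*0 = 2 + 0 = 2)
F(O, c) = -2 + O
((-136 + o(-4)) + F(11, 10)) - 1*(-33) = ((-136 + 2) + (-2 + 11)) - 1*(-33) = (-134 + 9) + 33 = -125 + 33 = -92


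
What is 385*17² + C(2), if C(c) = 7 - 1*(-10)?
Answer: 111282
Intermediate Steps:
C(c) = 17 (C(c) = 7 + 10 = 17)
385*17² + C(2) = 385*17² + 17 = 385*289 + 17 = 111265 + 17 = 111282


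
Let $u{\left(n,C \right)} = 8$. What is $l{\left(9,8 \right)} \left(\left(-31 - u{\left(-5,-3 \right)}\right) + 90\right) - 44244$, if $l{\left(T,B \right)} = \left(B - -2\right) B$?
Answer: $-40164$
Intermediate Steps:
$l{\left(T,B \right)} = B \left(2 + B\right)$ ($l{\left(T,B \right)} = \left(B + 2\right) B = \left(2 + B\right) B = B \left(2 + B\right)$)
$l{\left(9,8 \right)} \left(\left(-31 - u{\left(-5,-3 \right)}\right) + 90\right) - 44244 = 8 \left(2 + 8\right) \left(\left(-31 - 8\right) + 90\right) - 44244 = 8 \cdot 10 \left(\left(-31 - 8\right) + 90\right) - 44244 = 80 \left(-39 + 90\right) - 44244 = 80 \cdot 51 - 44244 = 4080 - 44244 = -40164$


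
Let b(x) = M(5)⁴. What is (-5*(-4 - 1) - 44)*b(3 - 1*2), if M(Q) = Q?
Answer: -11875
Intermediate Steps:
b(x) = 625 (b(x) = 5⁴ = 625)
(-5*(-4 - 1) - 44)*b(3 - 1*2) = (-5*(-4 - 1) - 44)*625 = (-5*(-5) - 44)*625 = (25 - 44)*625 = -19*625 = -11875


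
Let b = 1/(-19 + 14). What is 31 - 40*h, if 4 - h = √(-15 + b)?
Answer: -129 + 16*I*√95 ≈ -129.0 + 155.95*I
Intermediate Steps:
b = -⅕ (b = 1/(-5) = -⅕ ≈ -0.20000)
h = 4 - 2*I*√95/5 (h = 4 - √(-15 - ⅕) = 4 - √(-76/5) = 4 - 2*I*√95/5 ≈ 4.0 - 3.8987*I)
31 - 40*h = 31 - 40*(4 - 2*I*√95/5) = 31 + (-160 + 16*I*√95) = -129 + 16*I*√95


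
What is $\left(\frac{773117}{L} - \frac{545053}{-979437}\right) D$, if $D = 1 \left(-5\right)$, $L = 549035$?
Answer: $- \frac{1056472568984}{107549038659} \approx -9.8232$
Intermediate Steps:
$D = -5$
$\left(\frac{773117}{L} - \frac{545053}{-979437}\right) D = \left(\frac{773117}{549035} - \frac{545053}{-979437}\right) \left(-5\right) = \left(773117 \cdot \frac{1}{549035} - - \frac{545053}{979437}\right) \left(-5\right) = \left(\frac{773117}{549035} + \frac{545053}{979437}\right) \left(-5\right) = \frac{1056472568984}{537745193295} \left(-5\right) = - \frac{1056472568984}{107549038659}$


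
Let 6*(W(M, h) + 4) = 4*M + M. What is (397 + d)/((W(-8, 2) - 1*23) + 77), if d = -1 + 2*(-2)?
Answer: 588/65 ≈ 9.0462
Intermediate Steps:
W(M, h) = -4 + 5*M/6 (W(M, h) = -4 + (4*M + M)/6 = -4 + (5*M)/6 = -4 + 5*M/6)
d = -5 (d = -1 - 4 = -5)
(397 + d)/((W(-8, 2) - 1*23) + 77) = (397 - 5)/(((-4 + (⅚)*(-8)) - 1*23) + 77) = 392/(((-4 - 20/3) - 23) + 77) = 392/((-32/3 - 23) + 77) = 392/(-101/3 + 77) = 392/(130/3) = 392*(3/130) = 588/65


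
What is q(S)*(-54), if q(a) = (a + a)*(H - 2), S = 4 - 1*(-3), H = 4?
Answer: -1512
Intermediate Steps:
S = 7 (S = 4 + 3 = 7)
q(a) = 4*a (q(a) = (a + a)*(4 - 2) = (2*a)*2 = 4*a)
q(S)*(-54) = (4*7)*(-54) = 28*(-54) = -1512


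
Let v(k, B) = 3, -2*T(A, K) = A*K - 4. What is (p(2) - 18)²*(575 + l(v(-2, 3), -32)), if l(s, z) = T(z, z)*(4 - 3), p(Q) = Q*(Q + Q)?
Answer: 6500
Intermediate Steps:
T(A, K) = 2 - A*K/2 (T(A, K) = -(A*K - 4)/2 = -(-4 + A*K)/2 = 2 - A*K/2)
p(Q) = 2*Q² (p(Q) = Q*(2*Q) = 2*Q²)
l(s, z) = 2 - z²/2 (l(s, z) = (2 - z*z/2)*(4 - 3) = (2 - z²/2)*1 = 2 - z²/2)
(p(2) - 18)²*(575 + l(v(-2, 3), -32)) = (2*2² - 18)²*(575 + (2 - ½*(-32)²)) = (2*4 - 18)²*(575 + (2 - ½*1024)) = (8 - 18)²*(575 + (2 - 512)) = (-10)²*(575 - 510) = 100*65 = 6500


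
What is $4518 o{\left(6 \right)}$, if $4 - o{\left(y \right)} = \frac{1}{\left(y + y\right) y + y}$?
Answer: $\frac{234183}{13} \approx 18014.0$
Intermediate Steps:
$o{\left(y \right)} = 4 - \frac{1}{y + 2 y^{2}}$ ($o{\left(y \right)} = 4 - \frac{1}{\left(y + y\right) y + y} = 4 - \frac{1}{2 y y + y} = 4 - \frac{1}{2 y^{2} + y} = 4 - \frac{1}{y + 2 y^{2}}$)
$4518 o{\left(6 \right)} = 4518 \frac{-1 + 4 \cdot 6 + 8 \cdot 6^{2}}{6 \left(1 + 2 \cdot 6\right)} = 4518 \frac{-1 + 24 + 8 \cdot 36}{6 \left(1 + 12\right)} = 4518 \frac{-1 + 24 + 288}{6 \cdot 13} = 4518 \cdot \frac{1}{6} \cdot \frac{1}{13} \cdot 311 = 4518 \cdot \frac{311}{78} = \frac{234183}{13}$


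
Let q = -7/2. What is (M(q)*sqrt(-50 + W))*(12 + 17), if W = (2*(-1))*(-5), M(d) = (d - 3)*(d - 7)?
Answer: 7917*I*sqrt(10)/2 ≈ 12518.0*I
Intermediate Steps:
q = -7/2 (q = -7*1/2 = -7/2 ≈ -3.5000)
M(d) = (-7 + d)*(-3 + d) (M(d) = (-3 + d)*(-7 + d) = (-7 + d)*(-3 + d))
W = 10 (W = -2*(-5) = 10)
(M(q)*sqrt(-50 + W))*(12 + 17) = ((21 + (-7/2)**2 - 10*(-7/2))*sqrt(-50 + 10))*(12 + 17) = ((21 + 49/4 + 35)*sqrt(-40))*29 = (273*(2*I*sqrt(10))/4)*29 = (273*I*sqrt(10)/2)*29 = 7917*I*sqrt(10)/2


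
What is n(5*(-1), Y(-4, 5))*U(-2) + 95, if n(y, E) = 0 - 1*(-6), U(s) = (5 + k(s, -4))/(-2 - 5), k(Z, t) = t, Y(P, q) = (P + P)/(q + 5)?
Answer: 659/7 ≈ 94.143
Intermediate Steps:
Y(P, q) = 2*P/(5 + q) (Y(P, q) = (2*P)/(5 + q) = 2*P/(5 + q))
U(s) = -⅐ (U(s) = (5 - 4)/(-2 - 5) = 1/(-7) = 1*(-⅐) = -⅐)
n(y, E) = 6 (n(y, E) = 0 + 6 = 6)
n(5*(-1), Y(-4, 5))*U(-2) + 95 = 6*(-⅐) + 95 = -6/7 + 95 = 659/7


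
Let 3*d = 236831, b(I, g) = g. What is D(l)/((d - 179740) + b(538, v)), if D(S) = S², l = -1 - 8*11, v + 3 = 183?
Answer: -23763/301849 ≈ -0.078725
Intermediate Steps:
v = 180 (v = -3 + 183 = 180)
d = 236831/3 (d = (⅓)*236831 = 236831/3 ≈ 78944.)
l = -89 (l = -1 - 88 = -89)
D(l)/((d - 179740) + b(538, v)) = (-89)²/((236831/3 - 179740) + 180) = 7921/(-302389/3 + 180) = 7921/(-301849/3) = 7921*(-3/301849) = -23763/301849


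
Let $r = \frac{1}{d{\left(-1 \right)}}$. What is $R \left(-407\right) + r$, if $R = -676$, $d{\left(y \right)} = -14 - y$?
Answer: $\frac{3576715}{13} \approx 2.7513 \cdot 10^{5}$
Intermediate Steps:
$r = - \frac{1}{13}$ ($r = \frac{1}{-14 - -1} = \frac{1}{-14 + 1} = \frac{1}{-13} = - \frac{1}{13} \approx -0.076923$)
$R \left(-407\right) + r = \left(-676\right) \left(-407\right) - \frac{1}{13} = 275132 - \frac{1}{13} = \frac{3576715}{13}$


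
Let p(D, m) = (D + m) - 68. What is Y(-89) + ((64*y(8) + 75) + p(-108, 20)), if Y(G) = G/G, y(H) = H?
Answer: 432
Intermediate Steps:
Y(G) = 1
p(D, m) = -68 + D + m
Y(-89) + ((64*y(8) + 75) + p(-108, 20)) = 1 + ((64*8 + 75) + (-68 - 108 + 20)) = 1 + ((512 + 75) - 156) = 1 + (587 - 156) = 1 + 431 = 432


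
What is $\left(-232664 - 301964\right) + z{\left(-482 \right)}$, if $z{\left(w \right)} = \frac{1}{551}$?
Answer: $- \frac{294580027}{551} \approx -5.3463 \cdot 10^{5}$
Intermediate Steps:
$z{\left(w \right)} = \frac{1}{551}$
$\left(-232664 - 301964\right) + z{\left(-482 \right)} = \left(-232664 - 301964\right) + \frac{1}{551} = -534628 + \frac{1}{551} = - \frac{294580027}{551}$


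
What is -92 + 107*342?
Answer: 36502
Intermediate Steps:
-92 + 107*342 = -92 + 36594 = 36502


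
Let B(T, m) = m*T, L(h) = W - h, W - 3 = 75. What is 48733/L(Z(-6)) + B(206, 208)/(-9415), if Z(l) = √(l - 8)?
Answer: 17763383053/28706335 + 48733*I*√14/6098 ≈ 618.8 + 29.902*I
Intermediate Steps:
W = 78 (W = 3 + 75 = 78)
Z(l) = √(-8 + l)
L(h) = 78 - h
B(T, m) = T*m
48733/L(Z(-6)) + B(206, 208)/(-9415) = 48733/(78 - √(-8 - 6)) + (206*208)/(-9415) = 48733/(78 - √(-14)) + 42848*(-1/9415) = 48733/(78 - I*√14) - 42848/9415 = -42848/9415 + 48733/(78 - I*√14)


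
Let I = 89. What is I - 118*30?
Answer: -3451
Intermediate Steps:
I - 118*30 = 89 - 118*30 = 89 - 3540 = -3451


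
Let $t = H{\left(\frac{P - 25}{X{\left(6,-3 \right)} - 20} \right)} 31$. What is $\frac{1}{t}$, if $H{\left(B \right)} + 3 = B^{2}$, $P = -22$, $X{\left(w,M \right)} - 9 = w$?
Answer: $\frac{25}{66154} \approx 0.00037791$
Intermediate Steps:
$X{\left(w,M \right)} = 9 + w$
$H{\left(B \right)} = -3 + B^{2}$
$t = \frac{66154}{25}$ ($t = \left(-3 + \left(\frac{-22 - 25}{\left(9 + 6\right) - 20}\right)^{2}\right) 31 = \left(-3 + \left(- \frac{47}{15 - 20}\right)^{2}\right) 31 = \left(-3 + \left(- \frac{47}{-5}\right)^{2}\right) 31 = \left(-3 + \left(\left(-47\right) \left(- \frac{1}{5}\right)\right)^{2}\right) 31 = \left(-3 + \left(\frac{47}{5}\right)^{2}\right) 31 = \left(-3 + \frac{2209}{25}\right) 31 = \frac{2134}{25} \cdot 31 = \frac{66154}{25} \approx 2646.2$)
$\frac{1}{t} = \frac{1}{\frac{66154}{25}} = \frac{25}{66154}$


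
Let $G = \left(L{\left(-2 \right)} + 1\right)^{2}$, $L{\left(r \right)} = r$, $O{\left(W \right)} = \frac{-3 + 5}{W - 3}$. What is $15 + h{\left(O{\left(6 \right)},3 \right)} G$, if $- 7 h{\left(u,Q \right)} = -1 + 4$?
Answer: $\frac{102}{7} \approx 14.571$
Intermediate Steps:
$O{\left(W \right)} = \frac{2}{-3 + W}$
$h{\left(u,Q \right)} = - \frac{3}{7}$ ($h{\left(u,Q \right)} = - \frac{-1 + 4}{7} = \left(- \frac{1}{7}\right) 3 = - \frac{3}{7}$)
$G = 1$ ($G = \left(-2 + 1\right)^{2} = \left(-1\right)^{2} = 1$)
$15 + h{\left(O{\left(6 \right)},3 \right)} G = 15 - \frac{3}{7} = \frac{102}{7}$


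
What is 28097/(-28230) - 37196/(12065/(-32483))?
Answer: 6821642075467/68118990 ≈ 1.0014e+5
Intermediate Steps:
28097/(-28230) - 37196/(12065/(-32483)) = 28097*(-1/28230) - 37196/(12065*(-1/32483)) = -28097/28230 - 37196/(-12065/32483) = -28097/28230 - 37196*(-32483/12065) = -28097/28230 + 1208237668/12065 = 6821642075467/68118990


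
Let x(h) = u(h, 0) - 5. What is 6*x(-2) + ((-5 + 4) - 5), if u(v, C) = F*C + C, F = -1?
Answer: -36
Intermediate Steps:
u(v, C) = 0 (u(v, C) = -C + C = 0)
x(h) = -5 (x(h) = 0 - 5 = -5)
6*x(-2) + ((-5 + 4) - 5) = 6*(-5) + ((-5 + 4) - 5) = -30 + (-1 - 5) = -30 - 6 = -36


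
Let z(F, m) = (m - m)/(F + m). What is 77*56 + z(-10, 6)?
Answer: 4312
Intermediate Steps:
z(F, m) = 0 (z(F, m) = 0/(F + m) = 0)
77*56 + z(-10, 6) = 77*56 + 0 = 4312 + 0 = 4312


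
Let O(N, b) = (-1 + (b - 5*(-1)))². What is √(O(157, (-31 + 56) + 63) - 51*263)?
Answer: 7*I*√101 ≈ 70.349*I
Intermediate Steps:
O(N, b) = (4 + b)² (O(N, b) = (-1 + (b + 5))² = (-1 + (5 + b))² = (4 + b)²)
√(O(157, (-31 + 56) + 63) - 51*263) = √((4 + ((-31 + 56) + 63))² - 51*263) = √((4 + (25 + 63))² - 13413) = √((4 + 88)² - 13413) = √(92² - 13413) = √(8464 - 13413) = √(-4949) = 7*I*√101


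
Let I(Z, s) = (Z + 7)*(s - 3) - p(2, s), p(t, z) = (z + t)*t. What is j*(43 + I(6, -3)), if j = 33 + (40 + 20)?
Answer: -3069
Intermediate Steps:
p(t, z) = t*(t + z) (p(t, z) = (t + z)*t = t*(t + z))
j = 93 (j = 33 + 60 = 93)
I(Z, s) = -4 - 2*s + (-3 + s)*(7 + Z) (I(Z, s) = (Z + 7)*(s - 3) - 2*(2 + s) = (7 + Z)*(-3 + s) - (4 + 2*s) = (-3 + s)*(7 + Z) + (-4 - 2*s) = -4 - 2*s + (-3 + s)*(7 + Z))
j*(43 + I(6, -3)) = 93*(43 + (-25 - 3*6 + 5*(-3) + 6*(-3))) = 93*(43 + (-25 - 18 - 15 - 18)) = 93*(43 - 76) = 93*(-33) = -3069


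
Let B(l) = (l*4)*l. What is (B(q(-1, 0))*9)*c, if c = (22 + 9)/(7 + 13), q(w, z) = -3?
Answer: 2511/5 ≈ 502.20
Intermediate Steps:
B(l) = 4*l² (B(l) = (4*l)*l = 4*l²)
c = 31/20 ≈ 1.5500
(B(q(-1, 0))*9)*c = ((4*(-3)²)*9)*(31/20) = ((4*9)*9)*(31/20) = (36*9)*(31/20) = 324*(31/20) = 2511/5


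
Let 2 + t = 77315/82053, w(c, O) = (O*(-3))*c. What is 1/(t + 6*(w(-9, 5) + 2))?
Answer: 82053/67360775 ≈ 0.0012181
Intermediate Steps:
w(c, O) = -3*O*c (w(c, O) = (-3*O)*c = -3*O*c)
t = -86791/82053 (t = -2 + 77315/82053 = -86791/82053 ≈ -1.0577)
1/(t + 6*(w(-9, 5) + 2)) = 1/(-86791/82053 + 6*(-3*5*(-9) + 2)) = 1/(-86791/82053 + 6*(135 + 2)) = 1/(-86791/82053 + 6*137) = 1/(-86791/82053 + 822) = 1/(67360775/82053) = 82053/67360775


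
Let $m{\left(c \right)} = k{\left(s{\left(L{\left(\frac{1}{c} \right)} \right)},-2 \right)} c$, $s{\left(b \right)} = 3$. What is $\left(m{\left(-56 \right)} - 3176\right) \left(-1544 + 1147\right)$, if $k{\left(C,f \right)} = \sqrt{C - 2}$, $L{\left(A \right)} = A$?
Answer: $1283104$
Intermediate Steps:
$k{\left(C,f \right)} = \sqrt{-2 + C}$
$m{\left(c \right)} = c$ ($m{\left(c \right)} = \sqrt{-2 + 3} c = \sqrt{1} c = 1 c = c$)
$\left(m{\left(-56 \right)} - 3176\right) \left(-1544 + 1147\right) = \left(-56 - 3176\right) \left(-1544 + 1147\right) = \left(-3232\right) \left(-397\right) = 1283104$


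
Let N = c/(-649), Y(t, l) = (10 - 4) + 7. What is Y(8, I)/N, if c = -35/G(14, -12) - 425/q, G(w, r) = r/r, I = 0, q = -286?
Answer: 2412982/9585 ≈ 251.75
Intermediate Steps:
G(w, r) = 1
Y(t, l) = 13 (Y(t, l) = 6 + 7 = 13)
c = -9585/286 (c = -35/1 - 425/(-286) = -35*1 - 425*(-1/286) = -35 + 425/286 = -9585/286 ≈ -33.514)
N = 9585/185614 (N = -9585/286/(-649) = -9585/286*(-1/649) = 9585/185614 ≈ 0.051639)
Y(8, I)/N = 13/(9585/185614) = 13*(185614/9585) = 2412982/9585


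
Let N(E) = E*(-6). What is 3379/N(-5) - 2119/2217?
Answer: 825297/7390 ≈ 111.68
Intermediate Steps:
N(E) = -6*E
3379/N(-5) - 2119/2217 = 3379/((-6*(-5))) - 2119/2217 = 3379/30 - 2119*1/2217 = 3379*(1/30) - 2119/2217 = 3379/30 - 2119/2217 = 825297/7390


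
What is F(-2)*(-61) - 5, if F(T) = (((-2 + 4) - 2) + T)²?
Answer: -249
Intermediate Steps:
F(T) = T² (F(T) = ((2 - 2) + T)² = (0 + T)² = T²)
F(-2)*(-61) - 5 = (-2)²*(-61) - 5 = 4*(-61) - 5 = -244 - 5 = -249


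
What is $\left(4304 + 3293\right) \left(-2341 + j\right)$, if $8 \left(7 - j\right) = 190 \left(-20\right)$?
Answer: $-14122823$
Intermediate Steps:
$j = 482$ ($j = 7 - \frac{190 \left(-20\right)}{8} = 7 - -475 = 7 + 475 = 482$)
$\left(4304 + 3293\right) \left(-2341 + j\right) = \left(4304 + 3293\right) \left(-2341 + 482\right) = 7597 \left(-1859\right) = -14122823$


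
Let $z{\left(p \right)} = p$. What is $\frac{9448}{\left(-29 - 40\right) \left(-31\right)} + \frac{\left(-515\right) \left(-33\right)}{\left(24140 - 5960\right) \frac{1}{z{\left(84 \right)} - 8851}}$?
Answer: $- \frac{7078419851}{864156} \approx -8191.1$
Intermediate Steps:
$\frac{9448}{\left(-29 - 40\right) \left(-31\right)} + \frac{\left(-515\right) \left(-33\right)}{\left(24140 - 5960\right) \frac{1}{z{\left(84 \right)} - 8851}} = \frac{9448}{\left(-29 - 40\right) \left(-31\right)} + \frac{\left(-515\right) \left(-33\right)}{\left(24140 - 5960\right) \frac{1}{84 - 8851}} = \frac{9448}{\left(-69\right) \left(-31\right)} + \frac{16995}{18180 \frac{1}{-8767}} = \frac{9448}{2139} + \frac{16995}{18180 \left(- \frac{1}{8767}\right)} = 9448 \cdot \frac{1}{2139} + \frac{16995}{- \frac{18180}{8767}} = \frac{9448}{2139} + 16995 \left(- \frac{8767}{18180}\right) = \frac{9448}{2139} - \frac{9933011}{1212} = - \frac{7078419851}{864156}$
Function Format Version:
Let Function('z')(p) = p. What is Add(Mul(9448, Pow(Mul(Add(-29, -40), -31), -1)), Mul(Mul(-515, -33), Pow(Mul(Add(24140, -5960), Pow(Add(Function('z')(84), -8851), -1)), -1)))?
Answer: Rational(-7078419851, 864156) ≈ -8191.1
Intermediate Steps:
Add(Mul(9448, Pow(Mul(Add(-29, -40), -31), -1)), Mul(Mul(-515, -33), Pow(Mul(Add(24140, -5960), Pow(Add(Function('z')(84), -8851), -1)), -1))) = Add(Mul(9448, Pow(Mul(Add(-29, -40), -31), -1)), Mul(Mul(-515, -33), Pow(Mul(Add(24140, -5960), Pow(Add(84, -8851), -1)), -1))) = Add(Mul(9448, Pow(Mul(-69, -31), -1)), Mul(16995, Pow(Mul(18180, Pow(-8767, -1)), -1))) = Add(Mul(9448, Pow(2139, -1)), Mul(16995, Pow(Mul(18180, Rational(-1, 8767)), -1))) = Add(Mul(9448, Rational(1, 2139)), Mul(16995, Pow(Rational(-18180, 8767), -1))) = Add(Rational(9448, 2139), Mul(16995, Rational(-8767, 18180))) = Add(Rational(9448, 2139), Rational(-9933011, 1212)) = Rational(-7078419851, 864156)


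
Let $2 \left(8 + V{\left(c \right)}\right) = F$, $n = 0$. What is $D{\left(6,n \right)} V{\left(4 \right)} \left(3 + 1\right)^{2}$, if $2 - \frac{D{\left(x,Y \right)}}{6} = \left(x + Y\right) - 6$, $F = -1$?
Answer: $-1632$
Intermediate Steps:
$V{\left(c \right)} = - \frac{17}{2}$ ($V{\left(c \right)} = -8 + \frac{1}{2} \left(-1\right) = -8 - \frac{1}{2} = - \frac{17}{2}$)
$D{\left(x,Y \right)} = 48 - 6 Y - 6 x$ ($D{\left(x,Y \right)} = 12 - 6 \left(\left(x + Y\right) - 6\right) = 12 - 6 \left(\left(Y + x\right) - 6\right) = 12 - 6 \left(-6 + Y + x\right) = 12 - \left(-36 + 6 Y + 6 x\right) = 48 - 6 Y - 6 x$)
$D{\left(6,n \right)} V{\left(4 \right)} \left(3 + 1\right)^{2} = \left(48 - 0 - 36\right) \left(- \frac{17}{2}\right) \left(3 + 1\right)^{2} = \left(48 + 0 - 36\right) \left(- \frac{17}{2}\right) 4^{2} = 12 \left(- \frac{17}{2}\right) 16 = \left(-102\right) 16 = -1632$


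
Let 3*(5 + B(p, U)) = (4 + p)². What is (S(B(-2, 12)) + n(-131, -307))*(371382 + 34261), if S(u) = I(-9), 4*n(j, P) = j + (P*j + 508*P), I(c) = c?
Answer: -23508228779/2 ≈ -1.1754e+10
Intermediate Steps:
B(p, U) = -5 + (4 + p)²/3
n(j, P) = 127*P + j/4 + P*j/4 (n(j, P) = (j + (P*j + 508*P))/4 = (j + (508*P + P*j))/4 = (j + 508*P + P*j)/4 = 127*P + j/4 + P*j/4)
S(u) = -9
(S(B(-2, 12)) + n(-131, -307))*(371382 + 34261) = (-9 + (127*(-307) + (¼)*(-131) + (¼)*(-307)*(-131)))*(371382 + 34261) = (-9 + (-38989 - 131/4 + 40217/4))*405643 = (-9 - 57935/2)*405643 = -57953/2*405643 = -23508228779/2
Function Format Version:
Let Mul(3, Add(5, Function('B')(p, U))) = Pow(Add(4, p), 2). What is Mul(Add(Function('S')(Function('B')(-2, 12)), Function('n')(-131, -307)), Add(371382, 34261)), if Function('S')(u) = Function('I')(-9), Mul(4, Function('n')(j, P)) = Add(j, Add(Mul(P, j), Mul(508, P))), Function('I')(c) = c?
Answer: Rational(-23508228779, 2) ≈ -1.1754e+10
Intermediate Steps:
Function('B')(p, U) = Add(-5, Mul(Rational(1, 3), Pow(Add(4, p), 2)))
Function('n')(j, P) = Add(Mul(127, P), Mul(Rational(1, 4), j), Mul(Rational(1, 4), P, j)) (Function('n')(j, P) = Mul(Rational(1, 4), Add(j, Add(Mul(P, j), Mul(508, P)))) = Mul(Rational(1, 4), Add(j, Add(Mul(508, P), Mul(P, j)))) = Mul(Rational(1, 4), Add(j, Mul(508, P), Mul(P, j))) = Add(Mul(127, P), Mul(Rational(1, 4), j), Mul(Rational(1, 4), P, j)))
Function('S')(u) = -9
Mul(Add(Function('S')(Function('B')(-2, 12)), Function('n')(-131, -307)), Add(371382, 34261)) = Mul(Add(-9, Add(Mul(127, -307), Mul(Rational(1, 4), -131), Mul(Rational(1, 4), -307, -131))), Add(371382, 34261)) = Mul(Add(-9, Add(-38989, Rational(-131, 4), Rational(40217, 4))), 405643) = Mul(Add(-9, Rational(-57935, 2)), 405643) = Mul(Rational(-57953, 2), 405643) = Rational(-23508228779, 2)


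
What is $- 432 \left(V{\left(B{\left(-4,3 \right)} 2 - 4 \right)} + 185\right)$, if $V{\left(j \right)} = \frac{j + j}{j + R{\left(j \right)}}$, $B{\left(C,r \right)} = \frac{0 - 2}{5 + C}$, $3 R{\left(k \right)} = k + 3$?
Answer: $- \frac{2338416}{29} \approx -80635.0$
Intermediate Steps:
$R{\left(k \right)} = 1 + \frac{k}{3}$ ($R{\left(k \right)} = \frac{k + 3}{3} = \frac{3 + k}{3} = 1 + \frac{k}{3}$)
$B{\left(C,r \right)} = - \frac{2}{5 + C}$
$V{\left(j \right)} = \frac{2 j}{1 + \frac{4 j}{3}}$ ($V{\left(j \right)} = \frac{j + j}{j + \left(1 + \frac{j}{3}\right)} = \frac{2 j}{1 + \frac{4 j}{3}}$)
$- 432 \left(V{\left(B{\left(-4,3 \right)} 2 - 4 \right)} + 185\right) = - 432 \left(\frac{6 \left(- \frac{2}{5 - 4} \cdot 2 - 4\right)}{3 + 4 \left(- \frac{2}{5 - 4} \cdot 2 - 4\right)} + 185\right) = - 432 \left(\frac{6 \left(- \frac{2}{1} \cdot 2 - 4\right)}{3 + 4 \left(- \frac{2}{1} \cdot 2 - 4\right)} + 185\right) = - 432 \left(\frac{6 \left(\left(-2\right) 1 \cdot 2 - 4\right)}{3 + 4 \left(\left(-2\right) 1 \cdot 2 - 4\right)} + 185\right) = - 432 \left(\frac{6 \left(\left(-2\right) 2 - 4\right)}{3 + 4 \left(\left(-2\right) 2 - 4\right)} + 185\right) = - 432 \left(\frac{6 \left(-4 - 4\right)}{3 + 4 \left(-4 - 4\right)} + 185\right) = - 432 \left(6 \left(-8\right) \frac{1}{3 + 4 \left(-8\right)} + 185\right) = - 432 \left(6 \left(-8\right) \frac{1}{3 - 32} + 185\right) = - 432 \left(6 \left(-8\right) \frac{1}{-29} + 185\right) = - 432 \left(6 \left(-8\right) \left(- \frac{1}{29}\right) + 185\right) = - 432 \left(\frac{48}{29} + 185\right) = \left(-432\right) \frac{5413}{29} = - \frac{2338416}{29}$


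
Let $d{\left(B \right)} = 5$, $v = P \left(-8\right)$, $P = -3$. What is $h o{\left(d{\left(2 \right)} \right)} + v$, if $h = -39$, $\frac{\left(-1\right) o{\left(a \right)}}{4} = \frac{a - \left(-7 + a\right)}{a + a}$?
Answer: $\frac{666}{5} \approx 133.2$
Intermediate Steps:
$v = 24$ ($v = \left(-3\right) \left(-8\right) = 24$)
$o{\left(a \right)} = - \frac{14}{a}$ ($o{\left(a \right)} = - 4 \frac{a - \left(-7 + a\right)}{a + a} = - 4 \frac{7}{2 a} = - \frac{14}{a}$)
$h o{\left(d{\left(2 \right)} \right)} + v = - 39 \left(- \frac{14}{5}\right) + 24 = - 39 \left(\left(-14\right) \frac{1}{5}\right) + 24 = \left(-39\right) \left(- \frac{14}{5}\right) + 24 = \frac{546}{5} + 24 = \frac{666}{5}$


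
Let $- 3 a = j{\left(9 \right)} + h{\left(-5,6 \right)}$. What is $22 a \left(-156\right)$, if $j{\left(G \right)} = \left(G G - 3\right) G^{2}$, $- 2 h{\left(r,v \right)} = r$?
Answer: $7230652$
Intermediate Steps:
$h{\left(r,v \right)} = - \frac{r}{2}$
$j{\left(G \right)} = G^{2} \left(-3 + G^{2}\right)$ ($j{\left(G \right)} = \left(G^{2} - 3\right) G^{2} = \left(-3 + G^{2}\right) G^{2} = G^{2} \left(-3 + G^{2}\right)$)
$a = - \frac{12641}{6}$ ($a = - \frac{9^{2} \left(-3 + 9^{2}\right) - - \frac{5}{2}}{3} = - \frac{81 \left(-3 + 81\right) + \frac{5}{2}}{3} = - \frac{81 \cdot 78 + \frac{5}{2}}{3} = - \frac{6318 + \frac{5}{2}}{3} = \left(- \frac{1}{3}\right) \frac{12641}{2} = - \frac{12641}{6} \approx -2106.8$)
$22 a \left(-156\right) = 22 \left(- \frac{12641}{6}\right) \left(-156\right) = \left(- \frac{139051}{3}\right) \left(-156\right) = 7230652$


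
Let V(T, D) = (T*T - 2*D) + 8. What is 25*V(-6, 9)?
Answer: 650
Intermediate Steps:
V(T, D) = 8 + T² - 2*D (V(T, D) = (T² - 2*D) + 8 = 8 + T² - 2*D)
25*V(-6, 9) = 25*(8 + (-6)² - 2*9) = 25*(8 + 36 - 18) = 25*26 = 650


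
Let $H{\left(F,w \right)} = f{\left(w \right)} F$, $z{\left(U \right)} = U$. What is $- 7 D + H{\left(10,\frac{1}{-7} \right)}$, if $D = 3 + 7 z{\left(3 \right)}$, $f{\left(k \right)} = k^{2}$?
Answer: $- \frac{8222}{49} \approx -167.8$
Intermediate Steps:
$D = 24$ ($D = 3 + 7 \cdot 3 = 3 + 21 = 24$)
$H{\left(F,w \right)} = F w^{2}$ ($H{\left(F,w \right)} = w^{2} F = F w^{2}$)
$- 7 D + H{\left(10,\frac{1}{-7} \right)} = \left(-7\right) 24 + 10 \left(\frac{1}{-7}\right)^{2} = -168 + 10 \left(- \frac{1}{7}\right)^{2} = -168 + 10 \cdot \frac{1}{49} = -168 + \frac{10}{49} = - \frac{8222}{49}$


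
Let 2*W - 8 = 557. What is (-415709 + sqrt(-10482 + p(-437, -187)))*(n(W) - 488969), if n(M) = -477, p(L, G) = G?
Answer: 203467107214 - 489446*I*sqrt(10669) ≈ 2.0347e+11 - 5.0555e+7*I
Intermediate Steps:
W = 565/2 (W = 4 + (1/2)*557 = 4 + 557/2 = 565/2 ≈ 282.50)
(-415709 + sqrt(-10482 + p(-437, -187)))*(n(W) - 488969) = (-415709 + sqrt(-10482 - 187))*(-477 - 488969) = (-415709 + sqrt(-10669))*(-489446) = (-415709 + I*sqrt(10669))*(-489446) = 203467107214 - 489446*I*sqrt(10669)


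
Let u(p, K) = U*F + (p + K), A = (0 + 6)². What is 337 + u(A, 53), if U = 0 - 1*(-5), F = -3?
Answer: 411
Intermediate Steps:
U = 5 (U = 0 + 5 = 5)
A = 36 (A = 6² = 36)
u(p, K) = -15 + K + p (u(p, K) = 5*(-3) + (p + K) = -15 + (K + p) = -15 + K + p)
337 + u(A, 53) = 337 + (-15 + 53 + 36) = 337 + 74 = 411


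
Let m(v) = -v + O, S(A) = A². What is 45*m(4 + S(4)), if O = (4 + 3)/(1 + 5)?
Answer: -1695/2 ≈ -847.50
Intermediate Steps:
O = 7/6 ≈ 1.1667
m(v) = 7/6 - v (m(v) = -v + 7/6 = 7/6 - v)
45*m(4 + S(4)) = 45*(7/6 - (4 + 4²)) = 45*(7/6 - (4 + 16)) = 45*(7/6 - 1*20) = 45*(7/6 - 20) = 45*(-113/6) = -1695/2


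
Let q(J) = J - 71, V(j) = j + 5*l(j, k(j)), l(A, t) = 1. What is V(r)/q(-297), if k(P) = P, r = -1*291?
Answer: 143/184 ≈ 0.77717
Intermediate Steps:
r = -291
V(j) = 5 + j (V(j) = j + 5*1 = j + 5 = 5 + j)
q(J) = -71 + J
V(r)/q(-297) = (5 - 291)/(-71 - 297) = -286/(-368) = -286*(-1/368) = 143/184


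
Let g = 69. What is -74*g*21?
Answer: -107226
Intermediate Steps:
-74*g*21 = -74*69*21 = -5106*21 = -107226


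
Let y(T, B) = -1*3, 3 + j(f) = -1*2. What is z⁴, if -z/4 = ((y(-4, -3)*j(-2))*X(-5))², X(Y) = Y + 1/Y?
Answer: 350749278894882816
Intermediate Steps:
j(f) = -5 (j(f) = -3 - 1*2 = -3 - 2 = -5)
y(T, B) = -3
z = -24336 (z = -4*225*(-5 + 1/(-5))² = -4*225*(-5 - ⅕)² = -4*(15*(-26/5))² = -4*(-78)² = -4*6084 = -24336)
z⁴ = (-24336)⁴ = 350749278894882816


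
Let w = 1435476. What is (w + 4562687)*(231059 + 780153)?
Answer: 6065414403556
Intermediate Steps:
(w + 4562687)*(231059 + 780153) = (1435476 + 4562687)*(231059 + 780153) = 5998163*1011212 = 6065414403556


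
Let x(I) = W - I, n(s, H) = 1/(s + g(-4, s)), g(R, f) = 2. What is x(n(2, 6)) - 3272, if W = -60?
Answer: -13329/4 ≈ -3332.3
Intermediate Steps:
n(s, H) = 1/(2 + s) (n(s, H) = 1/(s + 2) = 1/(2 + s))
x(I) = -60 - I
x(n(2, 6)) - 3272 = (-60 - 1/(2 + 2)) - 3272 = (-60 - 1/4) - 3272 = -241/4 - 3272 = -13329/4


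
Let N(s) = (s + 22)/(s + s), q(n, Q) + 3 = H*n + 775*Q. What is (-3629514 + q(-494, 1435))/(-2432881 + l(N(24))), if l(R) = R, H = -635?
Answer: 52888848/58389121 ≈ 0.90580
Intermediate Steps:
q(n, Q) = -3 - 635*n + 775*Q (q(n, Q) = -3 + (-635*n + 775*Q) = -3 - 635*n + 775*Q)
N(s) = (22 + s)/(2*s) (N(s) = (22 + s)/((2*s)) = (22 + s)*(1/(2*s)) = (22 + s)/(2*s))
(-3629514 + q(-494, 1435))/(-2432881 + l(N(24))) = (-3629514 + (-3 - 635*(-494) + 775*1435))/(-2432881 + (½)*(22 + 24)/24) = (-3629514 + (-3 + 313690 + 1112125))/(-2432881 + (½)*(1/24)*46) = (-3629514 + 1425812)/(-2432881 + 23/24) = -2203702/(-58389121/24) = -2203702*(-24/58389121) = 52888848/58389121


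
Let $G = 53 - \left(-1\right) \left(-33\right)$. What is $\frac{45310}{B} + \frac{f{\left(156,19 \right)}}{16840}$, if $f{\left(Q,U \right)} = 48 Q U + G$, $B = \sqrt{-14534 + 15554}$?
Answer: $\frac{35573}{4210} + \frac{4531 \sqrt{255}}{51} \approx 1427.2$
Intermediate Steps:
$G = 20$ ($G = 53 - 33 = 20$)
$B = 2 \sqrt{255}$ ($B = \sqrt{1020} = 2 \sqrt{255} \approx 31.937$)
$f{\left(Q,U \right)} = 20 + 48 Q U$ ($f{\left(Q,U \right)} = 48 Q U + 20 = 20 + 48 Q U$)
$\frac{45310}{B} + \frac{f{\left(156,19 \right)}}{16840} = \frac{45310}{2 \sqrt{255}} + \frac{20 + 48 \cdot 156 \cdot 19}{16840} = 45310 \frac{\sqrt{255}}{510} + \left(20 + 142272\right) \frac{1}{16840} = \frac{4531 \sqrt{255}}{51} + 142292 \cdot \frac{1}{16840} = \frac{4531 \sqrt{255}}{51} + \frac{35573}{4210} = \frac{35573}{4210} + \frac{4531 \sqrt{255}}{51}$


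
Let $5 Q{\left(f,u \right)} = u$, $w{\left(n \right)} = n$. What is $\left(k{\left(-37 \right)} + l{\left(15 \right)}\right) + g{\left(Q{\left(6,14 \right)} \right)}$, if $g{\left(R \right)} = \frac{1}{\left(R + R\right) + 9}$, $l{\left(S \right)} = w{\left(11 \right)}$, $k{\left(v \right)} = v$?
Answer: $- \frac{1893}{73} \approx -25.932$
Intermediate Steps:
$l{\left(S \right)} = 11$
$Q{\left(f,u \right)} = \frac{u}{5}$
$g{\left(R \right)} = \frac{1}{9 + 2 R}$ ($g{\left(R \right)} = \frac{1}{2 R + 9} = \frac{1}{9 + 2 R}$)
$\left(k{\left(-37 \right)} + l{\left(15 \right)}\right) + g{\left(Q{\left(6,14 \right)} \right)} = \left(-37 + 11\right) + \frac{1}{9 + 2 \cdot \frac{1}{5} \cdot 14} = -26 + \frac{1}{9 + 2 \cdot \frac{14}{5}} = -26 + \frac{1}{9 + \frac{28}{5}} = -26 + \frac{1}{\frac{73}{5}} = -26 + \frac{5}{73} = - \frac{1893}{73}$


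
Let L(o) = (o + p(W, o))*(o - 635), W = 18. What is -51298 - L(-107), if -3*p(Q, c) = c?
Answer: -312682/3 ≈ -1.0423e+5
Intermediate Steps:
p(Q, c) = -c/3
L(o) = 2*o*(-635 + o)/3 (L(o) = (o - o/3)*(o - 635) = (2*o/3)*(-635 + o) = 2*o*(-635 + o)/3)
-51298 - L(-107) = -51298 - 2*(-107)*(-635 - 107)/3 = -51298 - 2*(-107)*(-742)/3 = -51298 - 1*158788/3 = -51298 - 158788/3 = -312682/3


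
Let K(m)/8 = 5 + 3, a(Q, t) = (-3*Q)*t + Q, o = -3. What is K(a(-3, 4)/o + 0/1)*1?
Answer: 64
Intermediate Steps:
a(Q, t) = Q - 3*Q*t (a(Q, t) = -3*Q*t + Q = Q - 3*Q*t)
K(m) = 64 (K(m) = 8*(5 + 3) = 8*8 = 64)
K(a(-3, 4)/o + 0/1)*1 = 64*1 = 64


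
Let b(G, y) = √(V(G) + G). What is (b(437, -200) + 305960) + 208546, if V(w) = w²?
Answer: 514506 + √191406 ≈ 5.1494e+5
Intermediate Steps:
b(G, y) = √(G + G²) (b(G, y) = √(G² + G) = √(G + G²))
(b(437, -200) + 305960) + 208546 = (√(437*(1 + 437)) + 305960) + 208546 = (√(437*438) + 305960) + 208546 = (√191406 + 305960) + 208546 = (305960 + √191406) + 208546 = 514506 + √191406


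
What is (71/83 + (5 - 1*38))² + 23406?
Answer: 168362158/6889 ≈ 24439.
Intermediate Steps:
(71/83 + (5 - 1*38))² + 23406 = (71*(1/83) + (5 - 38))² + 23406 = (71/83 - 33)² + 23406 = (-2668/83)² + 23406 = 7118224/6889 + 23406 = 168362158/6889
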